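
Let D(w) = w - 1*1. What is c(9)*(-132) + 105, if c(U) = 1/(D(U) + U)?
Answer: 1653/17 ≈ 97.235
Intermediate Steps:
D(w) = -1 + w (D(w) = w - 1 = -1 + w)
c(U) = 1/(-1 + 2*U) (c(U) = 1/((-1 + U) + U) = 1/(-1 + 2*U))
c(9)*(-132) + 105 = -132/(-1 + 2*9) + 105 = -132/(-1 + 18) + 105 = -132/17 + 105 = 1653/17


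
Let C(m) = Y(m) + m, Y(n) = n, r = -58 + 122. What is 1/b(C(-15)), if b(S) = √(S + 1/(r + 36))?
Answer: -10*I*√2999/2999 ≈ -0.1826*I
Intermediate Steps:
r = 64
C(m) = 2*m (C(m) = m + m = 2*m)
b(S) = √(1/100 + S) (b(S) = √(S + 1/(64 + 36)) = √(S + 1/100) = √(1/100 + S))
1/b(C(-15)) = 1/(√(1 + 100*(2*(-15)))/10) = 1/(√(1 + 100*(-30))/10) = 1/(√(1 - 3000)/10) = 1/(√(-2999)/10) = 1/((I*√2999)/10) = 1/(I*√2999/10) = -10*I*√2999/2999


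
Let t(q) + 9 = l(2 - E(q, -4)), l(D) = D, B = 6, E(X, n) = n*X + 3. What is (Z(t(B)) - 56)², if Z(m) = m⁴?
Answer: 1471489600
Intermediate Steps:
E(X, n) = 3 + X*n (E(X, n) = X*n + 3 = 3 + X*n)
t(q) = -10 + 4*q (t(q) = -9 + (2 - (3 + q*(-4))) = -9 + (2 - (3 - 4*q)) = -9 + (2 + (-3 + 4*q)) = -9 + (-1 + 4*q) = -10 + 4*q)
(Z(t(B)) - 56)² = ((-10 + 4*6)⁴ - 56)² = ((-10 + 24)⁴ - 56)² = (14⁴ - 56)² = (38416 - 56)² = 38360² = 1471489600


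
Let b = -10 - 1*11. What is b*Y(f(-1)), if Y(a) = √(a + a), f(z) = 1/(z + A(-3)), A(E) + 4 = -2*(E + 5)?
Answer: -7*I*√2 ≈ -9.8995*I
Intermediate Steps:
A(E) = -14 - 2*E (A(E) = -4 - 2*(E + 5) = -4 - 2*(5 + E) = -4 + (-10 - 2*E) = -14 - 2*E)
f(z) = 1/(-8 + z) (f(z) = 1/(z + (-14 - 2*(-3))) = 1/(z + (-14 + 6)) = 1/(z - 8) = 1/(-8 + z))
Y(a) = √2*√a (Y(a) = √(2*a) = √2*√a)
b = -21 (b = -10 - 11 = -21)
b*Y(f(-1)) = -21*√2*√(1/(-8 - 1)) = -21*√2*√(1/(-9)) = -21*√2*√(-⅑) = -21*√2*I/3 = -7*I*√2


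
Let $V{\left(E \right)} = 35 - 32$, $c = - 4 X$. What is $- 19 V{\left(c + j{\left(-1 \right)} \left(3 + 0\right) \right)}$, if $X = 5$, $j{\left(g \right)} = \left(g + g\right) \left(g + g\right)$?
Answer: $-57$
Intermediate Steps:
$j{\left(g \right)} = 4 g^{2}$ ($j{\left(g \right)} = 2 g 2 g = 4 g^{2}$)
$c = -20$ ($c = \left(-4\right) 5 = -20$)
$V{\left(E \right)} = 3$
$- 19 V{\left(c + j{\left(-1 \right)} \left(3 + 0\right) \right)} = \left(-19\right) 3 = -57$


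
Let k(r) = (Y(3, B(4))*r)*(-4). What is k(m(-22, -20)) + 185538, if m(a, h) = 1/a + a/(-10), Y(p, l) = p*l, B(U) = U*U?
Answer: 10181838/55 ≈ 1.8512e+5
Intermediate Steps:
B(U) = U**2
Y(p, l) = l*p
m(a, h) = 1/a - a/10 (m(a, h) = 1/a + a*(-1/10) = 1/a - a/10)
k(r) = -192*r (k(r) = ((4**2*3)*r)*(-4) = ((16*3)*r)*(-4) = (48*r)*(-4) = -192*r)
k(m(-22, -20)) + 185538 = -192*(1/(-22) - 1/10*(-22)) + 185538 = -192*(-1/22 + 11/5) + 185538 = -192*237/110 + 185538 = -22752/55 + 185538 = 10181838/55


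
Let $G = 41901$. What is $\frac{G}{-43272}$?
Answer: $- \frac{13967}{14424} \approx -0.96832$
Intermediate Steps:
$\frac{G}{-43272} = \frac{41901}{-43272} = 41901 \left(- \frac{1}{43272}\right) = - \frac{13967}{14424}$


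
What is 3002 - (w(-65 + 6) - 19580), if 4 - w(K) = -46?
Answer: 22532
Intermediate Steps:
w(K) = 50 (w(K) = 4 - 1*(-46) = 4 + 46 = 50)
3002 - (w(-65 + 6) - 19580) = 3002 - (50 - 19580) = 3002 - 1*(-19530) = 3002 + 19530 = 22532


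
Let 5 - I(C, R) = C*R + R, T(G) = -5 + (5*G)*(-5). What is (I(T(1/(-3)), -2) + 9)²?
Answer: 4624/9 ≈ 513.78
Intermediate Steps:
T(G) = -5 - 25*G
I(C, R) = 5 - R - C*R (I(C, R) = 5 - (C*R + R) = 5 - (R + C*R) = 5 + (-R - C*R) = 5 - R - C*R)
(I(T(1/(-3)), -2) + 9)² = ((5 - 1*(-2) - 1*(-5 - 25/(-3))*(-2)) + 9)² = ((5 + 2 - 1*(-5 - 25*(-⅓))*(-2)) + 9)² = ((5 + 2 - 1*(-5 + 25/3)*(-2)) + 9)² = ((5 + 2 - 1*10/3*(-2)) + 9)² = ((5 + 2 + 20/3) + 9)² = (41/3 + 9)² = (68/3)² = 4624/9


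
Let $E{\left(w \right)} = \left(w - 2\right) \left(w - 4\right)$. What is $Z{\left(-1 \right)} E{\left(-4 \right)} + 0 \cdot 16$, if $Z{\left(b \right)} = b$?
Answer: $-48$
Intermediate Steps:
$E{\left(w \right)} = \left(-4 + w\right) \left(-2 + w\right)$ ($E{\left(w \right)} = \left(-2 + w\right) \left(-4 + w\right) = \left(-4 + w\right) \left(-2 + w\right)$)
$Z{\left(-1 \right)} E{\left(-4 \right)} + 0 \cdot 16 = - (8 + \left(-4\right)^{2} - -24) + 0 \cdot 16 = - (8 + 16 + 24) + 0 = \left(-1\right) 48 + 0 = -48 + 0 = -48$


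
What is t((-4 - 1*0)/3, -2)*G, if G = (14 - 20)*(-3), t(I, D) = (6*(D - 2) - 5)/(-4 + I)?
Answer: 783/8 ≈ 97.875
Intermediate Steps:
t(I, D) = (-17 + 6*D)/(-4 + I) (t(I, D) = (6*(-2 + D) - 5)/(-4 + I) = ((-12 + 6*D) - 5)/(-4 + I) = (-17 + 6*D)/(-4 + I))
G = 18 (G = -6*(-3) = 18)
t((-4 - 1*0)/3, -2)*G = ((-17 + 6*(-2))/(-4 + (-4 - 1*0)/3))*18 = ((-17 - 12)/(-4 + (-4 + 0)*(⅓)))*18 = (-29/(-4 - 4*⅓))*18 = (-29/(-4 - 4/3))*18 = (-29/(-16/3))*18 = -3/16*(-29)*18 = (87/16)*18 = 783/8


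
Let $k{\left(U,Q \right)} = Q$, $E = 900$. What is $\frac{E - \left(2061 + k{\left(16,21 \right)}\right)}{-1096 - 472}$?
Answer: $\frac{591}{784} \approx 0.75383$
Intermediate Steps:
$\frac{E - \left(2061 + k{\left(16,21 \right)}\right)}{-1096 - 472} = \frac{900 - 2082}{-1096 - 472} = \frac{900 - 2082}{-1568} = \left(900 - 2082\right) \left(- \frac{1}{1568}\right) = \left(-1182\right) \left(- \frac{1}{1568}\right) = \frac{591}{784}$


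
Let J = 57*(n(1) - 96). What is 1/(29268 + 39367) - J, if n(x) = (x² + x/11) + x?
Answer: 4041297446/754985 ≈ 5352.8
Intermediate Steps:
n(x) = x² + 12*x/11 (n(x) = (x² + x/11) + x = x² + 12*x/11)
J = -58881/11 (J = 57*((1/11)*1*(12 + 11*1) - 96) = 57*((1/11)*1*(12 + 11) - 96) = 57*((1/11)*1*23 - 96) = 57*(23/11 - 96) = 57*(-1033/11) = -58881/11 ≈ -5352.8)
1/(29268 + 39367) - J = 1/(29268 + 39367) - 1*(-58881/11) = 1/68635 + 58881/11 = 4041297446/754985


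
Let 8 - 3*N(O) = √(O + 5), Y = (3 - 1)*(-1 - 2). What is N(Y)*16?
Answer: 128/3 - 16*I/3 ≈ 42.667 - 5.3333*I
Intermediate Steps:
Y = -6 (Y = 2*(-3) = -6)
N(O) = 8/3 - √(5 + O)/3 (N(O) = 8/3 - √(O + 5)/3 = 8/3 - √(5 + O)/3)
N(Y)*16 = (8/3 - √(5 - 6)/3)*16 = (8/3 - I/3)*16 = 128/3 - 16*I/3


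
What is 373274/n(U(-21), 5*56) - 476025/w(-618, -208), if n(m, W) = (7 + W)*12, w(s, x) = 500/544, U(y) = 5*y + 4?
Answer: -4458316687/8610 ≈ -5.1781e+5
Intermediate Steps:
U(y) = 4 + 5*y
w(s, x) = 125/136 (w(s, x) = 500*(1/544) = 125/136)
n(m, W) = 84 + 12*W
373274/n(U(-21), 5*56) - 476025/w(-618, -208) = 373274/(84 + 12*(5*56)) - 476025/125/136 = 373274/(84 + 12*280) - 476025*136/125 = 373274/(84 + 3360) - 2589576/5 = 373274/3444 - 2589576/5 = 373274*(1/3444) - 2589576/5 = 186637/1722 - 2589576/5 = -4458316687/8610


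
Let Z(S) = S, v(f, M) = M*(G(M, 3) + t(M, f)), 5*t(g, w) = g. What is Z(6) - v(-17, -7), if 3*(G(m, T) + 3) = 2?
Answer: -302/15 ≈ -20.133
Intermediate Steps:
G(m, T) = -7/3 (G(m, T) = -3 + (1/3)*2 = -3 + 2/3 = -7/3)
t(g, w) = g/5
v(f, M) = M*(-7/3 + M/5)
Z(6) - v(-17, -7) = 6 - (-7)*(-35 + 3*(-7))/15 = 6 - (-7)*(-35 - 21)/15 = 6 - (-7)*(-56)/15 = 6 - 1*392/15 = 6 - 392/15 = -302/15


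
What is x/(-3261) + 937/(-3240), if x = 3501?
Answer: -4799599/3521880 ≈ -1.3628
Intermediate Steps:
x/(-3261) + 937/(-3240) = 3501/(-3261) + 937/(-3240) = 3501*(-1/3261) + 937*(-1/3240) = -1167/1087 - 937/3240 = -4799599/3521880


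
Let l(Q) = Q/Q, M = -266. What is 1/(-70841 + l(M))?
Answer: -1/70840 ≈ -1.4116e-5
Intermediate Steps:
l(Q) = 1
1/(-70841 + l(M)) = 1/(-70841 + 1) = 1/(-70840) = -1/70840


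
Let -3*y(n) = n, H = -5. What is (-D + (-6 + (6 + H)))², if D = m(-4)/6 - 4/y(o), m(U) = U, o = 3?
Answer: 625/9 ≈ 69.444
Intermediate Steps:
y(n) = -n/3
D = 10/3 (D = -4/6 - 4/((-⅓*3)) = -4*⅙ - 4/(-1) = -⅔ - 4*(-1) = -⅔ + 4 = 10/3 ≈ 3.3333)
(-D + (-6 + (6 + H)))² = (-1*10/3 + (-6 + (6 - 5)))² = (-10/3 + (-6 + 1))² = (-10/3 - 5)² = (-25/3)² = 625/9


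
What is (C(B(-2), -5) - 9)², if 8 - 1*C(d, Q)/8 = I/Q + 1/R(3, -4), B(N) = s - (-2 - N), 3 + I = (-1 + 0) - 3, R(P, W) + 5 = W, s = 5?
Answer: 4044121/2025 ≈ 1997.1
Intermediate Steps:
R(P, W) = -5 + W
I = -7 (I = -3 + ((-1 + 0) - 3) = -3 + (-1 - 3) = -3 - 4 = -7)
B(N) = 7 + N (B(N) = 5 - (-2 - N) = 5 + (2 + N) = 7 + N)
C(d, Q) = 584/9 + 56/Q (C(d, Q) = 64 - 8*(-7/Q + 1/(-5 - 4)) = 64 - 8*(-7/Q + 1/(-9)) = 64 - 8*(-7/Q + 1*(-⅑)) = 64 - 8*(-7/Q - ⅑) = 64 - 8*(-⅑ - 7/Q) = 64 + (8/9 + 56/Q) = 584/9 + 56/Q)
(C(B(-2), -5) - 9)² = ((584/9 + 56/(-5)) - 9)² = ((584/9 + 56*(-⅕)) - 9)² = ((584/9 - 56/5) - 9)² = (2416/45 - 9)² = (2011/45)² = 4044121/2025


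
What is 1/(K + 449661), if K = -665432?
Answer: -1/215771 ≈ -4.6345e-6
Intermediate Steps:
1/(K + 449661) = 1/(-665432 + 449661) = 1/(-215771) = -1/215771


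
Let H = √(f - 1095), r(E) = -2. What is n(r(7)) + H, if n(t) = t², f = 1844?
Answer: 4 + √749 ≈ 31.368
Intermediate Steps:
H = √749 (H = √(1844 - 1095) = √749 ≈ 27.368)
n(r(7)) + H = (-2)² + √749 = 4 + √749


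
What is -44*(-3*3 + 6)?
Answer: 132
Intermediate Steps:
-44*(-3*3 + 6) = -44*(-9 + 6) = -44*(-3) = 132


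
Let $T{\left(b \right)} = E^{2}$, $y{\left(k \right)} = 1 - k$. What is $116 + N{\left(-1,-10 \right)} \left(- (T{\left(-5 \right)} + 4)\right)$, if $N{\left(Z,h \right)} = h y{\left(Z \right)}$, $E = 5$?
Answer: $696$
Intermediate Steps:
$T{\left(b \right)} = 25$ ($T{\left(b \right)} = 5^{2} = 25$)
$N{\left(Z,h \right)} = h \left(1 - Z\right)$
$116 + N{\left(-1,-10 \right)} \left(- (T{\left(-5 \right)} + 4)\right) = 116 + - 10 \left(1 - -1\right) \left(- (25 + 4)\right) = 116 + - 10 \left(1 + 1\right) \left(\left(-1\right) 29\right) = 116 + \left(-10\right) 2 \left(-29\right) = 116 - -580 = 116 + 580 = 696$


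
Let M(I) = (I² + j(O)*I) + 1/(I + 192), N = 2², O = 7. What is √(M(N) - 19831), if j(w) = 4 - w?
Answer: I*√3886091/14 ≈ 140.81*I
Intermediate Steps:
N = 4
M(I) = I² + 1/(192 + I) - 3*I (M(I) = (I² + (4 - 1*7)*I) + 1/(I + 192) = (I² + (4 - 7)*I) + 1/(192 + I) = (I² - 3*I) + 1/(192 + I) = I² + 1/(192 + I) - 3*I)
√(M(N) - 19831) = √((1 + 4³ - 576*4 + 189*4²)/(192 + 4) - 19831) = √((1 + 64 - 2304 + 189*16)/196 - 19831) = √((1 + 64 - 2304 + 3024)/196 - 19831) = √((1/196)*785 - 19831) = √(785/196 - 19831) = √(-3886091/196) = I*√3886091/14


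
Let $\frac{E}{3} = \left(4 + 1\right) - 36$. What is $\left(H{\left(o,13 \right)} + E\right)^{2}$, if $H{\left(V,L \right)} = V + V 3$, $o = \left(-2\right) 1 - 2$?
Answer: $11881$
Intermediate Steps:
$o = -4$ ($o = -2 - 2 = -4$)
$H{\left(V,L \right)} = 4 V$ ($H{\left(V,L \right)} = V + 3 V = 4 V$)
$E = -93$ ($E = 3 \left(\left(4 + 1\right) - 36\right) = 3 \left(5 - 36\right) = 3 \left(-31\right) = -93$)
$\left(H{\left(o,13 \right)} + E\right)^{2} = \left(4 \left(-4\right) - 93\right)^{2} = \left(-16 - 93\right)^{2} = \left(-109\right)^{2} = 11881$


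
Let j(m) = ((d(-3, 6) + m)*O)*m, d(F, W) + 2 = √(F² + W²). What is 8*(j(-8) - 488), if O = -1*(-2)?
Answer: -2624 - 384*√5 ≈ -3482.6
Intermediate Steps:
O = 2
d(F, W) = -2 + √(F² + W²)
j(m) = m*(-4 + 2*m + 6*√5) (j(m) = (((-2 + √((-3)² + 6²)) + m)*2)*m = (((-2 + √(9 + 36)) + m)*2)*m = (((-2 + √45) + m)*2)*m = (((-2 + 3*√5) + m)*2)*m = ((-2 + m + 3*√5)*2)*m = (-4 + 2*m + 6*√5)*m = m*(-4 + 2*m + 6*√5))
8*(j(-8) - 488) = 8*(2*(-8)*(-2 - 8 + 3*√5) - 488) = 8*(2*(-8)*(-10 + 3*√5) - 488) = 8*((160 - 48*√5) - 488) = 8*(-328 - 48*√5) = -2624 - 384*√5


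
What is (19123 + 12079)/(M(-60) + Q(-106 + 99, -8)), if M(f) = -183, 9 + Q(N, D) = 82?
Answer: -15601/55 ≈ -283.65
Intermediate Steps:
Q(N, D) = 73 (Q(N, D) = -9 + 82 = 73)
(19123 + 12079)/(M(-60) + Q(-106 + 99, -8)) = (19123 + 12079)/(-183 + 73) = 31202/(-110) = 31202*(-1/110) = -15601/55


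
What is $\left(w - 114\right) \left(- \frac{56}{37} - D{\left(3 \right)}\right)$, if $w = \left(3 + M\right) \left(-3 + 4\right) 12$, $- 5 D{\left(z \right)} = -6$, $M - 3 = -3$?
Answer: $\frac{39156}{185} \approx 211.65$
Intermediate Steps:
$M = 0$ ($M = 3 - 3 = 0$)
$D{\left(z \right)} = \frac{6}{5}$ ($D{\left(z \right)} = \left(- \frac{1}{5}\right) \left(-6\right) = \frac{6}{5}$)
$w = 36$ ($w = \left(3 + 0\right) \left(-3 + 4\right) 12 = 3 \cdot 1 \cdot 12 = 3 \cdot 12 = 36$)
$\left(w - 114\right) \left(- \frac{56}{37} - D{\left(3 \right)}\right) = \left(36 - 114\right) \left(- \frac{56}{37} - \frac{6}{5}\right) = - 78 \left(\left(-56\right) \frac{1}{37} - \frac{6}{5}\right) = - 78 \left(- \frac{56}{37} - \frac{6}{5}\right) = \left(-78\right) \left(- \frac{502}{185}\right) = \frac{39156}{185}$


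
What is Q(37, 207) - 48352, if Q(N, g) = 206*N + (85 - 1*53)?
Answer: -40698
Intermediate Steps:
Q(N, g) = 32 + 206*N (Q(N, g) = 206*N + (85 - 53) = 206*N + 32 = 32 + 206*N)
Q(37, 207) - 48352 = (32 + 206*37) - 48352 = (32 + 7622) - 48352 = 7654 - 48352 = -40698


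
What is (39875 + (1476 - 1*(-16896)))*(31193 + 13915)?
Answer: 2627405676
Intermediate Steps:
(39875 + (1476 - 1*(-16896)))*(31193 + 13915) = (39875 + (1476 + 16896))*45108 = (39875 + 18372)*45108 = 58247*45108 = 2627405676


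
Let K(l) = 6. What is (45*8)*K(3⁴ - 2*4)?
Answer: 2160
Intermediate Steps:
(45*8)*K(3⁴ - 2*4) = (45*8)*6 = 360*6 = 2160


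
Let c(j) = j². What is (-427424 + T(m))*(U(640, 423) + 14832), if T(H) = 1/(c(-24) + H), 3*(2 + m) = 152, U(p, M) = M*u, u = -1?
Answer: -11541501984357/1874 ≈ -6.1588e+9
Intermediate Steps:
U(p, M) = -M (U(p, M) = M*(-1) = -M)
m = 146/3 (m = -2 + (⅓)*152 = -2 + 152/3 = 146/3 ≈ 48.667)
T(H) = 1/(576 + H) (T(H) = 1/((-24)² + H) = 1/(576 + H))
(-427424 + T(m))*(U(640, 423) + 14832) = (-427424 + 1/(576 + 146/3))*(-1*423 + 14832) = (-427424 + 1/(1874/3))*(-423 + 14832) = (-427424 + 3/1874)*14409 = -800992573/1874*14409 = -11541501984357/1874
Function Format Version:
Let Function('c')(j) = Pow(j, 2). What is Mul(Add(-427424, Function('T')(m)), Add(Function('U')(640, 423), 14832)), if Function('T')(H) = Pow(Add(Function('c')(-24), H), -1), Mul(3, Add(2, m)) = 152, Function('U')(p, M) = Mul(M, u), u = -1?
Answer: Rational(-11541501984357, 1874) ≈ -6.1588e+9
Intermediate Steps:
Function('U')(p, M) = Mul(-1, M) (Function('U')(p, M) = Mul(M, -1) = Mul(-1, M))
m = Rational(146, 3) (m = Add(-2, Mul(Rational(1, 3), 152)) = Add(-2, Rational(152, 3)) = Rational(146, 3) ≈ 48.667)
Function('T')(H) = Pow(Add(576, H), -1) (Function('T')(H) = Pow(Add(Pow(-24, 2), H), -1) = Pow(Add(576, H), -1))
Mul(Add(-427424, Function('T')(m)), Add(Function('U')(640, 423), 14832)) = Mul(Add(-427424, Pow(Add(576, Rational(146, 3)), -1)), Add(Mul(-1, 423), 14832)) = Mul(Add(-427424, Pow(Rational(1874, 3), -1)), Add(-423, 14832)) = Mul(Add(-427424, Rational(3, 1874)), 14409) = Mul(Rational(-800992573, 1874), 14409) = Rational(-11541501984357, 1874)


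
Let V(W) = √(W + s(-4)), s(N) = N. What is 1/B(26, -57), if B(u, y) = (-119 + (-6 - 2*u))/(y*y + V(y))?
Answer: -1083/59 - I*√61/177 ≈ -18.356 - 0.044126*I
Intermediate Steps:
V(W) = √(-4 + W) (V(W) = √(W - 4) = √(-4 + W))
B(u, y) = (-125 - 2*u)/(y² + √(-4 + y)) (B(u, y) = (-119 + (-6 - 2*u))/(y*y + √(-4 + y)) = (-125 - 2*u)/(y² + √(-4 + y)))
1/B(26, -57) = 1/((-125 - 2*26)/((-57)² + √(-4 - 57))) = 1/((-125 - 52)/(3249 + √(-61))) = 1/(-177/(3249 + I*√61)) = -1083/59 - I*√61/177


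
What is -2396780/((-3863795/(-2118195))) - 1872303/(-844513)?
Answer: -857491280867967483/652605021367 ≈ -1.3140e+6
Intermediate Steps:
-2396780/((-3863795/(-2118195))) - 1872303/(-844513) = -2396780/((-3863795*(-1/2118195))) - 1872303*(-1/844513) = -2396780/772759/423639 + 1872303/844513 = -2396780*423639/772759 + 1872303/844513 = -1015369482420/772759 + 1872303/844513 = -857491280867967483/652605021367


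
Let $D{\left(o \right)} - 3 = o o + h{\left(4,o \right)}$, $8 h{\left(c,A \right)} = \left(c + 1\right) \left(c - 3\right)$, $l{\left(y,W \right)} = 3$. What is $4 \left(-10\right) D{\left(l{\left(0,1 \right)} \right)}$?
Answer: $-505$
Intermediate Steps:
$h{\left(c,A \right)} = \frac{\left(1 + c\right) \left(-3 + c\right)}{8}$ ($h{\left(c,A \right)} = \frac{\left(c + 1\right) \left(c - 3\right)}{8} = \frac{\left(1 + c\right) \left(-3 + c\right)}{8}$)
$D{\left(o \right)} = \frac{29}{8} + o^{2}$ ($D{\left(o \right)} = 3 + \left(o o - \left(\frac{11}{8} - 2\right)\right) = 3 + \left(o^{2} - - \frac{5}{8}\right) = 3 + \left(o^{2} + \frac{5}{8}\right) = 3 + \left(\frac{5}{8} + o^{2}\right) = \frac{29}{8} + o^{2}$)
$4 \left(-10\right) D{\left(l{\left(0,1 \right)} \right)} = 4 \left(-10\right) \left(\frac{29}{8} + 3^{2}\right) = - 40 \left(\frac{29}{8} + 9\right) = \left(-40\right) \frac{101}{8} = -505$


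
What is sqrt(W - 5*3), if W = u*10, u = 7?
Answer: sqrt(55) ≈ 7.4162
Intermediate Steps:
W = 70 (W = 7*10 = 70)
sqrt(W - 5*3) = sqrt(70 - 5*3) = sqrt(70 - 15) = sqrt(55)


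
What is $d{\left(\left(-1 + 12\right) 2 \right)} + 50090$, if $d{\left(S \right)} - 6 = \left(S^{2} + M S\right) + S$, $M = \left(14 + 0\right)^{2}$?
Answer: $54914$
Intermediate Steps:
$M = 196$ ($M = 14^{2} = 196$)
$d{\left(S \right)} = 6 + S^{2} + 197 S$ ($d{\left(S \right)} = 6 + \left(\left(S^{2} + 196 S\right) + S\right) = 6 + \left(S^{2} + 197 S\right) = 6 + S^{2} + 197 S$)
$d{\left(\left(-1 + 12\right) 2 \right)} + 50090 = \left(6 + \left(\left(-1 + 12\right) 2\right)^{2} + 197 \left(-1 + 12\right) 2\right) + 50090 = \left(6 + \left(11 \cdot 2\right)^{2} + 197 \cdot 11 \cdot 2\right) + 50090 = \left(6 + 22^{2} + 197 \cdot 22\right) + 50090 = \left(6 + 484 + 4334\right) + 50090 = 4824 + 50090 = 54914$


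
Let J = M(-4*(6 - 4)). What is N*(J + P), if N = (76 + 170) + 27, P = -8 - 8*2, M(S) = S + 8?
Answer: -6552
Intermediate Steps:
M(S) = 8 + S
J = 0 (J = 8 - 4*(6 - 4) = 8 - 4*2 = 8 - 8 = 0)
P = -24 (P = -8 - 16 = -24)
N = 273 (N = 246 + 27 = 273)
N*(J + P) = 273*(0 - 24) = 273*(-24) = -6552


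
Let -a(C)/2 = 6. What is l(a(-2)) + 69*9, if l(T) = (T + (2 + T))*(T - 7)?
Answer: 1039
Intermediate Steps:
a(C) = -12 (a(C) = -2*6 = -12)
l(T) = (-7 + T)*(2 + 2*T) (l(T) = (2 + 2*T)*(-7 + T) = (-7 + T)*(2 + 2*T))
l(a(-2)) + 69*9 = (-14 - 12*(-12) + 2*(-12)²) + 69*9 = (-14 + 144 + 2*144) + 621 = (-14 + 144 + 288) + 621 = 418 + 621 = 1039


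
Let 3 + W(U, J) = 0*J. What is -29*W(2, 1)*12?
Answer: 1044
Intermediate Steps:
W(U, J) = -3 (W(U, J) = -3 + 0*J = -3 + 0 = -3)
-29*W(2, 1)*12 = -29*(-3)*12 = 87*12 = 1044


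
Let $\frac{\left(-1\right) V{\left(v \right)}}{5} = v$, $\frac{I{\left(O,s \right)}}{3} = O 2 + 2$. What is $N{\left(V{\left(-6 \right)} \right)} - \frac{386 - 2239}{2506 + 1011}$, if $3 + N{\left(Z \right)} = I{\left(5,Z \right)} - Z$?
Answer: $\frac{12404}{3517} \approx 3.5269$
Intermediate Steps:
$I{\left(O,s \right)} = 6 + 6 O$ ($I{\left(O,s \right)} = 3 \left(O 2 + 2\right) = 3 \left(2 O + 2\right) = 3 \left(2 + 2 O\right) = 6 + 6 O$)
$V{\left(v \right)} = - 5 v$
$N{\left(Z \right)} = 33 - Z$ ($N{\left(Z \right)} = -3 - \left(-36 + Z\right) = 33 - Z$)
$N{\left(V{\left(-6 \right)} \right)} - \frac{386 - 2239}{2506 + 1011} = \left(33 - \left(-5\right) \left(-6\right)\right) - \frac{386 - 2239}{2506 + 1011} = \left(33 - 30\right) - - \frac{1853}{3517} = \left(33 - 30\right) - \left(-1853\right) \frac{1}{3517} = 3 - - \frac{1853}{3517} = 3 + \frac{1853}{3517} = \frac{12404}{3517}$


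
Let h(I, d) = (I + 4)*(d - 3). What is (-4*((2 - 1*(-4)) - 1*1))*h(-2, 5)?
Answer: -80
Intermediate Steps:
h(I, d) = (-3 + d)*(4 + I) (h(I, d) = (4 + I)*(-3 + d) = (-3 + d)*(4 + I))
(-4*((2 - 1*(-4)) - 1*1))*h(-2, 5) = (-4*((2 - 1*(-4)) - 1*1))*(-12 - 3*(-2) + 4*5 - 2*5) = (-4*((2 + 4) - 1))*(-12 + 6 + 20 - 10) = -4*(6 - 1)*4 = -4*5*4 = -20*4 = -80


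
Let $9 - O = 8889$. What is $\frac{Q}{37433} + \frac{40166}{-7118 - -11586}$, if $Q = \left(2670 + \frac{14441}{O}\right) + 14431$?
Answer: $\frac{3507453213523}{371296429680} \approx 9.4465$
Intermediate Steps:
$O = -8880$ ($O = 9 - 8889 = -8880$)
$Q = \frac{151842439}{8880}$ ($Q = \left(2670 + \frac{14441}{-8880}\right) + 14431 = \left(2670 + 14441 \left(- \frac{1}{8880}\right)\right) + 14431 = \left(2670 - \frac{14441}{8880}\right) + 14431 = \frac{23695159}{8880} + 14431 = \frac{151842439}{8880} \approx 17099.0$)
$\frac{Q}{37433} + \frac{40166}{-7118 - -11586} = \frac{151842439}{8880 \cdot 37433} + \frac{40166}{-7118 - -11586} = \frac{151842439}{8880} \cdot \frac{1}{37433} + \frac{40166}{-7118 + 11586} = \frac{151842439}{332405040} + \frac{40166}{4468} = \frac{151842439}{332405040} + 40166 \cdot \frac{1}{4468} = \frac{151842439}{332405040} + \frac{20083}{2234} = \frac{3507453213523}{371296429680}$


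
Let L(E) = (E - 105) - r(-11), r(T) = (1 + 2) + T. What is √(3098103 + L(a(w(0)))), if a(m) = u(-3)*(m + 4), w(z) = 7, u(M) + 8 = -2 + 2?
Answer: √3097918 ≈ 1760.1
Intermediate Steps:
u(M) = -8 (u(M) = -8 + (-2 + 2) = -8 + 0 = -8)
r(T) = 3 + T
a(m) = -32 - 8*m (a(m) = -8*(m + 4) = -8*(4 + m) = -32 - 8*m)
L(E) = -97 + E (L(E) = (E - 105) - (3 - 11) = (-105 + E) - 1*(-8) = (-105 + E) + 8 = -97 + E)
√(3098103 + L(a(w(0)))) = √(3098103 + (-97 + (-32 - 8*7))) = √(3098103 + (-97 + (-32 - 56))) = √(3098103 + (-97 - 88)) = √(3098103 - 185) = √3097918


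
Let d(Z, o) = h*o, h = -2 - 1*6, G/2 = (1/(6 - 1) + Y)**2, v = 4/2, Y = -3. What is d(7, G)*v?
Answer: -6272/25 ≈ -250.88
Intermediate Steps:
v = 2 (v = 4*(1/2) = 2)
G = 392/25 (G = 2*(1/(6 - 1) - 3)**2 = 2*(1/5 - 3)**2 = 2*(-14/5)**2 = 2*(196/25) = 392/25 ≈ 15.680)
h = -8 (h = -2 - 6 = -8)
d(Z, o) = -8*o
d(7, G)*v = -8*392/25*2 = -3136/25*2 = -6272/25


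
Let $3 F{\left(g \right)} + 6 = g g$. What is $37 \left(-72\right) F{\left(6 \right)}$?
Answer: $-26640$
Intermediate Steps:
$F{\left(g \right)} = -2 + \frac{g^{2}}{3}$ ($F{\left(g \right)} = -2 + \frac{g g}{3} = -2 + \frac{g^{2}}{3}$)
$37 \left(-72\right) F{\left(6 \right)} = 37 \left(-72\right) \left(-2 + \frac{6^{2}}{3}\right) = - 2664 \left(-2 + \frac{1}{3} \cdot 36\right) = - 2664 \left(-2 + 12\right) = \left(-2664\right) 10 = -26640$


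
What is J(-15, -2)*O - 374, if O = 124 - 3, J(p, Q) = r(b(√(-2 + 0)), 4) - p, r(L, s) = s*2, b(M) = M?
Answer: 2409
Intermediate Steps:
r(L, s) = 2*s
J(p, Q) = 8 - p (J(p, Q) = 2*4 - p = 8 - p)
O = 121
J(-15, -2)*O - 374 = (8 - 1*(-15))*121 - 374 = (8 + 15)*121 - 374 = 23*121 - 374 = 2783 - 374 = 2409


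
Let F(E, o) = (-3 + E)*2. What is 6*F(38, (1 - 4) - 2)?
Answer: 420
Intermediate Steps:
F(E, o) = -6 + 2*E
6*F(38, (1 - 4) - 2) = 6*(-6 + 2*38) = 6*(-6 + 76) = 6*70 = 420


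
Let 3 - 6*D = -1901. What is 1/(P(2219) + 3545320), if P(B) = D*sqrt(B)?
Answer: 3988485/14140204254128 - 357*sqrt(2219)/14140204254128 ≈ 2.8088e-7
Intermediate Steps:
D = 952/3 (D = 1/2 - 1/6*(-1901) = 1/2 + 1901/6 = 952/3 ≈ 317.33)
P(B) = 952*sqrt(B)/3
1/(P(2219) + 3545320) = 1/(952*sqrt(2219)/3 + 3545320) = 1/(3545320 + 952*sqrt(2219)/3)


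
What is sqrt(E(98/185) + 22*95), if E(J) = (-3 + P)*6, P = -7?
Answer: sqrt(2030) ≈ 45.056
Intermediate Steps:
E(J) = -60 (E(J) = (-3 - 7)*6 = -10*6 = -60)
sqrt(E(98/185) + 22*95) = sqrt(-60 + 22*95) = sqrt(-60 + 2090) = sqrt(2030)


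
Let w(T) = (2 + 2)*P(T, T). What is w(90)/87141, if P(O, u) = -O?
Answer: -120/29047 ≈ -0.0041312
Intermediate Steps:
w(T) = -4*T (w(T) = (2 + 2)*(-T) = 4*(-T) = -4*T)
w(90)/87141 = -4*90/87141 = -360*1/87141 = -120/29047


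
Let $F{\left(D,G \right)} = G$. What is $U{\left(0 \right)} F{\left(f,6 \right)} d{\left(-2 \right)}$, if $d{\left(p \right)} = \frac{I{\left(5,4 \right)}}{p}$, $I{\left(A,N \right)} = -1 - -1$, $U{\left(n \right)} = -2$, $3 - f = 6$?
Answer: $0$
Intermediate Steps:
$f = -3$ ($f = 3 - 6 = -3$)
$I{\left(A,N \right)} = 0$ ($I{\left(A,N \right)} = -1 + 1 = 0$)
$d{\left(p \right)} = 0$ ($d{\left(p \right)} = \frac{0}{p} = 0$)
$U{\left(0 \right)} F{\left(f,6 \right)} d{\left(-2 \right)} = \left(-2\right) 6 \cdot 0 = \left(-12\right) 0 = 0$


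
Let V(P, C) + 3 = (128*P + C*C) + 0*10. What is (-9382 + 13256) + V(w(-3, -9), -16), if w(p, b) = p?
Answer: 3743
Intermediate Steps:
V(P, C) = -3 + C² + 128*P (V(P, C) = -3 + ((128*P + C*C) + 0*10) = -3 + ((128*P + C²) + 0) = -3 + ((C² + 128*P) + 0) = -3 + (C² + 128*P) = -3 + C² + 128*P)
(-9382 + 13256) + V(w(-3, -9), -16) = (-9382 + 13256) + (-3 + (-16)² + 128*(-3)) = 3874 + (-3 + 256 - 384) = 3874 - 131 = 3743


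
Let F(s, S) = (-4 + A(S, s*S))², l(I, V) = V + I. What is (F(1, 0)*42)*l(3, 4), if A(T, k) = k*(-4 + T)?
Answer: 4704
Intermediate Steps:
l(I, V) = I + V
F(s, S) = (-4 + S*s*(-4 + S))² (F(s, S) = (-4 + (s*S)*(-4 + S))² = (-4 + (S*s)*(-4 + S))² = (-4 + S*s*(-4 + S))²)
(F(1, 0)*42)*l(3, 4) = ((-4 + 0*1*(-4 + 0))²*42)*(3 + 4) = ((-4 + 0*1*(-4))²*42)*7 = ((-4 + 0)²*42)*7 = ((-4)²*42)*7 = (16*42)*7 = 672*7 = 4704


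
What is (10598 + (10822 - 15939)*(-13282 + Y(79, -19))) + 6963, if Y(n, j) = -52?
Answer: 68247639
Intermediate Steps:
(10598 + (10822 - 15939)*(-13282 + Y(79, -19))) + 6963 = (10598 + (10822 - 15939)*(-13282 - 52)) + 6963 = (10598 - 5117*(-13334)) + 6963 = (10598 + 68230078) + 6963 = 68240676 + 6963 = 68247639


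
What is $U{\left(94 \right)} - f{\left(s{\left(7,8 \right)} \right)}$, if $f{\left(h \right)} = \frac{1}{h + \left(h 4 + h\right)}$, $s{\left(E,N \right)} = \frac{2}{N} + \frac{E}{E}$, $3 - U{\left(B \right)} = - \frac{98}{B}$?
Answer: $\frac{2756}{705} \approx 3.9092$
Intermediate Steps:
$U{\left(B \right)} = 3 + \frac{98}{B}$ ($U{\left(B \right)} = 3 - - \frac{98}{B} = 3 + \frac{98}{B}$)
$s{\left(E,N \right)} = 1 + \frac{2}{N}$ ($s{\left(E,N \right)} = \frac{2}{N} + 1 = 1 + \frac{2}{N}$)
$f{\left(h \right)} = \frac{1}{6 h}$ ($f{\left(h \right)} = \frac{1}{h + \left(4 h + h\right)} = \frac{1}{h + 5 h} = \frac{1}{6 h}$)
$U{\left(94 \right)} - f{\left(s{\left(7,8 \right)} \right)} = \left(3 + \frac{98}{94}\right) - \frac{1}{6 \frac{2 + 8}{8}} = \left(3 + 98 \cdot \frac{1}{94}\right) - \frac{1}{6 \cdot \frac{1}{8} \cdot 10} = \left(3 + \frac{49}{47}\right) - \frac{1}{6 \cdot \frac{5}{4}} = \frac{190}{47} - \frac{1}{6} \cdot \frac{4}{5} = \frac{190}{47} - \frac{2}{15} = \frac{2756}{705}$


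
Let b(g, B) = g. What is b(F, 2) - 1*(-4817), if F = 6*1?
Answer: 4823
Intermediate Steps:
F = 6
b(F, 2) - 1*(-4817) = 6 - 1*(-4817) = 6 + 4817 = 4823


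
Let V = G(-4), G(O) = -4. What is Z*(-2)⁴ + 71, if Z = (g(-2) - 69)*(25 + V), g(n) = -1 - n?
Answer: -22777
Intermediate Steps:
V = -4
Z = -1428 (Z = ((-1 - 1*(-2)) - 69)*(25 - 4) = ((-1 + 2) - 69)*21 = (1 - 69)*21 = -68*21 = -1428)
Z*(-2)⁴ + 71 = -1428*(-2)⁴ + 71 = -1428*16 + 71 = -22848 + 71 = -22777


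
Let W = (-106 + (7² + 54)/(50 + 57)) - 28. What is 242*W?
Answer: -3444870/107 ≈ -32195.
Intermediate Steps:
W = -14235/107 (W = (-106 + (49 + 54)/107) - 28 = (-106 + 103*(1/107)) - 28 = (-106 + 103/107) - 28 = -11239/107 - 28 = -14235/107 ≈ -133.04)
242*W = 242*(-14235/107) = -3444870/107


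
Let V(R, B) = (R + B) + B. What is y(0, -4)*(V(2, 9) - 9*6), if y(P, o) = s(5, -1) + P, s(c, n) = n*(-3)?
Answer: -102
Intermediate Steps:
s(c, n) = -3*n
V(R, B) = R + 2*B (V(R, B) = (B + R) + B = R + 2*B)
y(P, o) = 3 + P (y(P, o) = -3*(-1) + P = 3 + P)
y(0, -4)*(V(2, 9) - 9*6) = (3 + 0)*((2 + 2*9) - 9*6) = 3*((2 + 18) - 54) = 3*(20 - 54) = 3*(-34) = -102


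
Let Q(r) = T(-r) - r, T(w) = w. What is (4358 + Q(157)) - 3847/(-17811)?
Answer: 72031531/17811 ≈ 4044.2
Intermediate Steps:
Q(r) = -2*r (Q(r) = -r - r = -2*r)
(4358 + Q(157)) - 3847/(-17811) = (4358 - 2*157) - 3847/(-17811) = (4358 - 314) - 3847*(-1/17811) = 4044 + 3847/17811 = 72031531/17811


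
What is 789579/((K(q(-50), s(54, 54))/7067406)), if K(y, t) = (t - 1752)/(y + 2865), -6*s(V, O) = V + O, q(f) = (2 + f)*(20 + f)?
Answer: -800769514457619/59 ≈ -1.3572e+13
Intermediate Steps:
s(V, O) = -O/6 - V/6 (s(V, O) = -(V + O)/6 = -(O + V)/6 = -O/6 - V/6)
K(y, t) = (-1752 + t)/(2865 + y)
789579/((K(q(-50), s(54, 54))/7067406)) = 789579/((((-1752 + (-1/6*54 - 1/6*54))/(2865 + (40 + (-50)**2 + 22*(-50))))/7067406)) = 789579/((((-1752 + (-9 - 9))/(2865 + (40 + 2500 - 1100)))*(1/7067406))) = 789579/((((-1752 - 18)/(2865 + 1440))*(1/7067406))) = 789579/(((-1770/4305)*(1/7067406))) = 789579/((((1/4305)*(-1770))*(1/7067406))) = 789579/((-118/287*1/7067406)) = 789579/(-59/1014172761) = 789579*(-1014172761/59) = -800769514457619/59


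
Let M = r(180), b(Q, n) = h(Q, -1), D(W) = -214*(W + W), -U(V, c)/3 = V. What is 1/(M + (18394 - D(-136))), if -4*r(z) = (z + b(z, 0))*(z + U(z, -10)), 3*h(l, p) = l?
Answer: -1/18214 ≈ -5.4903e-5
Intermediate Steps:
U(V, c) = -3*V
D(W) = -428*W
h(l, p) = l/3
b(Q, n) = Q/3
r(z) = 2*z**2/3 (r(z) = -(z + z/3)*(z - 3*z)/4 = -4*z/3*(-2*z)/4 = -(-2)*z**2/3 = 2*z**2/3)
M = 21600 (M = (2/3)*180**2 = (2/3)*32400 = 21600)
1/(M + (18394 - D(-136))) = 1/(21600 + (18394 - (-428)*(-136))) = 1/(21600 + (18394 - 1*58208)) = 1/(21600 + (18394 - 58208)) = 1/(21600 - 39814) = 1/(-18214) = -1/18214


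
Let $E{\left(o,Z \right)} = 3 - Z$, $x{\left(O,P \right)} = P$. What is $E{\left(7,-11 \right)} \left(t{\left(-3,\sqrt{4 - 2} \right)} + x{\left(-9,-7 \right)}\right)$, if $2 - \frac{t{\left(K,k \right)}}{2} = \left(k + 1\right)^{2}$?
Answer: $-126 - 56 \sqrt{2} \approx -205.2$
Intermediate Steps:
$t{\left(K,k \right)} = 4 - 2 \left(1 + k\right)^{2}$ ($t{\left(K,k \right)} = 4 - 2 \left(k + 1\right)^{2} = 4 - 2 \left(1 + k\right)^{2}$)
$E{\left(7,-11 \right)} \left(t{\left(-3,\sqrt{4 - 2} \right)} + x{\left(-9,-7 \right)}\right) = \left(3 - -11\right) \left(\left(4 - 2 \left(1 + \sqrt{4 - 2}\right)^{2}\right) - 7\right) = \left(3 + 11\right) \left(\left(4 - 2 \left(1 + \sqrt{2}\right)^{2}\right) - 7\right) = 14 \left(-3 - 2 \left(1 + \sqrt{2}\right)^{2}\right) = -42 - 28 \left(1 + \sqrt{2}\right)^{2}$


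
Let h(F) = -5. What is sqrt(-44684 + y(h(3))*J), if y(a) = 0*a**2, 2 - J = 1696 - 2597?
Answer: 2*I*sqrt(11171) ≈ 211.39*I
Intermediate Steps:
J = 903 (J = 2 - (1696 - 2597) = 2 - 1*(-901) = 2 + 901 = 903)
y(a) = 0
sqrt(-44684 + y(h(3))*J) = sqrt(-44684 + 0*903) = sqrt(-44684 + 0) = sqrt(-44684) = 2*I*sqrt(11171)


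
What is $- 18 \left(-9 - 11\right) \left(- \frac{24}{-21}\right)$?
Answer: $\frac{2880}{7} \approx 411.43$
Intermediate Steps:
$- 18 \left(-9 - 11\right) \left(- \frac{24}{-21}\right) = \left(-18\right) \left(-20\right) \left(\left(-24\right) \left(- \frac{1}{21}\right)\right) = 360 \cdot \frac{8}{7} = \frac{2880}{7}$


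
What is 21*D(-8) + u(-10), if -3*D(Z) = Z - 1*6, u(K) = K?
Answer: 88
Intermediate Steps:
D(Z) = 2 - Z/3 (D(Z) = -(Z - 1*6)/3 = -(Z - 6)/3 = -(-6 + Z)/3 = 2 - Z/3)
21*D(-8) + u(-10) = 21*(2 - 1/3*(-8)) - 10 = 21*(2 + 8/3) - 10 = 21*(14/3) - 10 = 98 - 10 = 88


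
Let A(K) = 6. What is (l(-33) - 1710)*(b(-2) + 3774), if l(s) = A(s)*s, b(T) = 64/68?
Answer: -122443992/17 ≈ -7.2026e+6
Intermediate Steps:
b(T) = 16/17 (b(T) = 64*(1/68) = 16/17)
l(s) = 6*s
(l(-33) - 1710)*(b(-2) + 3774) = (6*(-33) - 1710)*(16/17 + 3774) = (-198 - 1710)*(64174/17) = -1908*64174/17 = -122443992/17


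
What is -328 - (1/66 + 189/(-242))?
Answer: -118786/363 ≈ -327.23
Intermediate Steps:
-328 - (1/66 + 189/(-242)) = -328 - (1*(1/66) + 189*(-1/242)) = -328 - (1/66 - 189/242) = -328 - 1*(-278/363) = -328 + 278/363 = -118786/363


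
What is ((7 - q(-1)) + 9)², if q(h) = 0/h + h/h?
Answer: 225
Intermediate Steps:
q(h) = 1 (q(h) = 0 + 1 = 1)
((7 - q(-1)) + 9)² = ((7 - 1*1) + 9)² = ((7 - 1) + 9)² = (6 + 9)² = 15² = 225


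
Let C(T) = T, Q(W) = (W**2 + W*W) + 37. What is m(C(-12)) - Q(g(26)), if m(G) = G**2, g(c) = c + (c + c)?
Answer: -12061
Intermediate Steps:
g(c) = 3*c (g(c) = c + 2*c = 3*c)
Q(W) = 37 + 2*W**2 (Q(W) = (W**2 + W**2) + 37 = 2*W**2 + 37 = 37 + 2*W**2)
m(C(-12)) - Q(g(26)) = (-12)**2 - (37 + 2*(3*26)**2) = 144 - (37 + 2*78**2) = 144 - (37 + 2*6084) = 144 - (37 + 12168) = 144 - 1*12205 = 144 - 12205 = -12061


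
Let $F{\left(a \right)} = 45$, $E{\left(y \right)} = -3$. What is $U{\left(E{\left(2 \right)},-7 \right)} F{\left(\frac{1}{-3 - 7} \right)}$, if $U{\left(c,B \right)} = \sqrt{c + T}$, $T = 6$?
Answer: $45 \sqrt{3} \approx 77.942$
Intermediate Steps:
$U{\left(c,B \right)} = \sqrt{6 + c}$ ($U{\left(c,B \right)} = \sqrt{c + 6} = \sqrt{6 + c}$)
$U{\left(E{\left(2 \right)},-7 \right)} F{\left(\frac{1}{-3 - 7} \right)} = \sqrt{6 - 3} \cdot 45 = \sqrt{3} \cdot 45 = 45 \sqrt{3}$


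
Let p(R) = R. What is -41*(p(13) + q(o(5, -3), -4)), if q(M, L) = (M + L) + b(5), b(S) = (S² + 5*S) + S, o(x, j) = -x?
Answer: -2419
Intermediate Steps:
b(S) = S² + 6*S
q(M, L) = 55 + L + M (q(M, L) = (M + L) + 5*(6 + 5) = (L + M) + 5*11 = (L + M) + 55 = 55 + L + M)
-41*(p(13) + q(o(5, -3), -4)) = -41*(13 + (55 - 4 - 1*5)) = -41*(13 + (55 - 4 - 5)) = -41*(13 + 46) = -41*59 = -2419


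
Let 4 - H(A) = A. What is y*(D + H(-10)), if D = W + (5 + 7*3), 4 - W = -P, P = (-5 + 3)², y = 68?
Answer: 3264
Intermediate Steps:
P = 4 (P = (-2)² = 4)
H(A) = 4 - A
W = 8 (W = 4 - (-1)*4 = 4 - 1*(-4) = 4 + 4 = 8)
D = 34 (D = 8 + (5 + 7*3) = 8 + (5 + 21) = 8 + 26 = 34)
y*(D + H(-10)) = 68*(34 + (4 - 1*(-10))) = 68*(34 + (4 + 10)) = 68*(34 + 14) = 68*48 = 3264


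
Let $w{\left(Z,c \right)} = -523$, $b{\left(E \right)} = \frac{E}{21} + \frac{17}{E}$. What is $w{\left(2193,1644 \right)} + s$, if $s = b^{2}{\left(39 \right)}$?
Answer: $- \frac{38586791}{74529} \approx -517.74$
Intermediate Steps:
$b{\left(E \right)} = \frac{17}{E} + \frac{E}{21}$ ($b{\left(E \right)} = E \frac{1}{21} + \frac{17}{E} = \frac{E}{21} + \frac{17}{E} = \frac{17}{E} + \frac{E}{21}$)
$s = \frac{391876}{74529}$ ($s = \left(\frac{17}{39} + \frac{1}{21} \cdot 39\right)^{2} = \left(17 \cdot \frac{1}{39} + \frac{13}{7}\right)^{2} = \left(\frac{17}{39} + \frac{13}{7}\right)^{2} = \left(\frac{626}{273}\right)^{2} = \frac{391876}{74529} \approx 5.258$)
$w{\left(2193,1644 \right)} + s = -523 + \frac{391876}{74529} = - \frac{38586791}{74529}$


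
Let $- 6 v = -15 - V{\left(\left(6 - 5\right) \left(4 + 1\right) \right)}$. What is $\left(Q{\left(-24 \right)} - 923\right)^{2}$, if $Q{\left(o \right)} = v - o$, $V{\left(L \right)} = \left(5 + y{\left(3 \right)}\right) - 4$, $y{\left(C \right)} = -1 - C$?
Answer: $804609$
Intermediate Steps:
$V{\left(L \right)} = -3$ ($V{\left(L \right)} = \left(5 - 4\right) - 4 = 1 - 4 = -3$)
$v = 2$ ($v = - \frac{-15 - -3}{6} = - \frac{-15 + 3}{6} = \left(- \frac{1}{6}\right) \left(-12\right) = 2$)
$Q{\left(o \right)} = 2 - o$
$\left(Q{\left(-24 \right)} - 923\right)^{2} = \left(\left(2 - -24\right) - 923\right)^{2} = \left(\left(2 + 24\right) - 923\right)^{2} = \left(26 - 923\right)^{2} = \left(-897\right)^{2} = 804609$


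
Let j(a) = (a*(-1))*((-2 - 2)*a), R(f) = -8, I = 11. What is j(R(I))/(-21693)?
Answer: -256/21693 ≈ -0.011801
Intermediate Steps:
j(a) = 4*a**2 (j(a) = (-a)*(-4*a) = 4*a**2)
j(R(I))/(-21693) = (4*(-8)**2)/(-21693) = (4*64)*(-1/21693) = 256*(-1/21693) = -256/21693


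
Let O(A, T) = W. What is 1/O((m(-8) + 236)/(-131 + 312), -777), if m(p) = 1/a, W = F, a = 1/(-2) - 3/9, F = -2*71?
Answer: -1/142 ≈ -0.0070423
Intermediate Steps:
F = -142
a = -⅚ (a = 1*(-½) - 3*⅑ = -½ - ⅓ = -⅚ ≈ -0.83333)
W = -142
m(p) = -6/5 (m(p) = 1/(-⅚) = -6/5)
O(A, T) = -142
1/O((m(-8) + 236)/(-131 + 312), -777) = 1/(-142) = -1/142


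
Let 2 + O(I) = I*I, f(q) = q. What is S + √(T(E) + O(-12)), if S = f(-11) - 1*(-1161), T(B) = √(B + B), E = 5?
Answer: 1150 + √(142 + √10) ≈ 1162.0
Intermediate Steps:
O(I) = -2 + I² (O(I) = -2 + I*I = -2 + I²)
T(B) = √2*√B (T(B) = √(2*B) = √2*√B)
S = 1150 (S = -11 - 1*(-1161) = -11 + 1161 = 1150)
S + √(T(E) + O(-12)) = 1150 + √(√2*√5 + (-2 + (-12)²)) = 1150 + √(√10 + (-2 + 144)) = 1150 + √(√10 + 142) = 1150 + √(142 + √10)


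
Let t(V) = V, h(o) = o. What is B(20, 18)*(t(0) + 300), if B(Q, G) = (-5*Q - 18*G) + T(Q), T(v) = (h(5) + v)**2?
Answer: 60300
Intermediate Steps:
T(v) = (5 + v)**2
B(Q, G) = (5 + Q)**2 - 18*G - 5*Q (B(Q, G) = (-5*Q - 18*G) + (5 + Q)**2 = (-18*G - 5*Q) + (5 + Q)**2 = (5 + Q)**2 - 18*G - 5*Q)
B(20, 18)*(t(0) + 300) = ((5 + 20)**2 - 18*18 - 5*20)*(0 + 300) = (25**2 - 324 - 100)*300 = (625 - 324 - 100)*300 = 201*300 = 60300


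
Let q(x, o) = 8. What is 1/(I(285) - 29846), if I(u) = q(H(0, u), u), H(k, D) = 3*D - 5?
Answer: -1/29838 ≈ -3.3514e-5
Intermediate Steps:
H(k, D) = -5 + 3*D
I(u) = 8
1/(I(285) - 29846) = 1/(8 - 29846) = 1/(-29838) = -1/29838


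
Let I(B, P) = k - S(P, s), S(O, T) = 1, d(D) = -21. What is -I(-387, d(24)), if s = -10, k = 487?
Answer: -486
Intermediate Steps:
I(B, P) = 486 (I(B, P) = 487 - 1*1 = 487 - 1 = 486)
-I(-387, d(24)) = -1*486 = -486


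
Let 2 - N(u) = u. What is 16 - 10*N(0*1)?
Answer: -4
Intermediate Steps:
N(u) = 2 - u
16 - 10*N(0*1) = 16 - 10*(2 - 0) = 16 - 10*(2 - 1*0) = 16 - 10*(2 + 0) = 16 - 10*2 = 16 - 20 = -4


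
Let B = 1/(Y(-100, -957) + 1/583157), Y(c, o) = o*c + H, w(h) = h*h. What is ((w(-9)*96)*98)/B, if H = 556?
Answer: 42775552820355264/583157 ≈ 7.3352e+10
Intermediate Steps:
w(h) = h**2
Y(c, o) = 556 + c*o (Y(c, o) = o*c + 556 = c*o + 556 = 556 + c*o)
B = 583157/56132360193 (B = 1/((556 - 100*(-957)) + 1/583157) = 1/((556 + 95700) + 1/583157) = 1/(96256 + 1/583157) = 1/(56132360193/583157) = 583157/56132360193 ≈ 1.0389e-5)
((w(-9)*96)*98)/B = (((-9)**2*96)*98)/(583157/56132360193) = ((81*96)*98)*(56132360193/583157) = (7776*98)*(56132360193/583157) = 762048*(56132360193/583157) = 42775552820355264/583157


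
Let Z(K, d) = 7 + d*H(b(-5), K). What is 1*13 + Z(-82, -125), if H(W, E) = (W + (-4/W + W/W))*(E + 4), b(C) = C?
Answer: -31180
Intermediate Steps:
H(W, E) = (4 + E)*(1 + W - 4/W) (H(W, E) = (W + (-4/W + 1))*(4 + E) = (W + (1 - 4/W))*(4 + E) = (1 + W - 4/W)*(4 + E) = (4 + E)*(1 + W - 4/W))
Z(K, d) = 7 + d*(-64/5 - 16*K/5) (Z(K, d) = 7 + d*((-16 - 4*K - 5*(4 + K + 4*(-5) + K*(-5)))/(-5)) = 7 + d*(-(-16 - 4*K - 5*(4 + K - 20 - 5*K))/5) = 7 + d*(-(-16 - 4*K - 5*(-16 - 4*K))/5) = 7 + d*(-(-16 - 4*K + (80 + 20*K))/5) = 7 + d*(-(64 + 16*K)/5) = 7 + d*(-64/5 - 16*K/5))
1*13 + Z(-82, -125) = 1*13 + (7 - 16/5*(-125)*(4 - 82)) = 13 + (7 - 16/5*(-125)*(-78)) = 13 + (7 - 31200) = 13 - 31193 = -31180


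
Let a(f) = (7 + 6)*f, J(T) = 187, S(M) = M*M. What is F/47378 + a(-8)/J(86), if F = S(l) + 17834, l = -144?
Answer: 1142639/4429843 ≈ 0.25794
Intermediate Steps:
S(M) = M²
F = 38570 (F = (-144)² + 17834 = 20736 + 17834 = 38570)
a(f) = 13*f
F/47378 + a(-8)/J(86) = 38570/47378 + (13*(-8))/187 = 38570*(1/47378) - 104*1/187 = 19285/23689 - 104/187 = 1142639/4429843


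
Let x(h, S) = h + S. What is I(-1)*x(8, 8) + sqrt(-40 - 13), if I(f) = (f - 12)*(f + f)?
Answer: 416 + I*sqrt(53) ≈ 416.0 + 7.2801*I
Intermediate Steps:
I(f) = 2*f*(-12 + f) (I(f) = (-12 + f)*(2*f) = 2*f*(-12 + f))
x(h, S) = S + h
I(-1)*x(8, 8) + sqrt(-40 - 13) = (2*(-1)*(-12 - 1))*(8 + 8) + sqrt(-40 - 13) = (2*(-1)*(-13))*16 + sqrt(-53) = 26*16 + I*sqrt(53) = 416 + I*sqrt(53)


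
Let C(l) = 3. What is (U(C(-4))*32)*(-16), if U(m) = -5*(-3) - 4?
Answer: -5632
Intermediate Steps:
U(m) = 11 (U(m) = 15 - 4 = 11)
(U(C(-4))*32)*(-16) = (11*32)*(-16) = 352*(-16) = -5632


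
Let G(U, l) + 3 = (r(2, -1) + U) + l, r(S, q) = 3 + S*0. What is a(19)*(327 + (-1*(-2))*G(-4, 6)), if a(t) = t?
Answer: 6289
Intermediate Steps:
r(S, q) = 3 (r(S, q) = 3 + 0 = 3)
G(U, l) = U + l (G(U, l) = -3 + ((3 + U) + l) = -3 + (3 + U + l) = U + l)
a(19)*(327 + (-1*(-2))*G(-4, 6)) = 19*(327 + (-1*(-2))*(-4 + 6)) = 19*(327 + 2*2) = 19*(327 + 4) = 19*331 = 6289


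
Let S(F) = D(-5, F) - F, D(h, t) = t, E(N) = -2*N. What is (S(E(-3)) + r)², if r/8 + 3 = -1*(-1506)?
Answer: 144576576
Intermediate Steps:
r = 12024 (r = -24 + 8*(-1*(-1506)) = -24 + 8*1506 = -24 + 12048 = 12024)
S(F) = 0 (S(F) = F - F = 0)
(S(E(-3)) + r)² = (0 + 12024)² = 12024² = 144576576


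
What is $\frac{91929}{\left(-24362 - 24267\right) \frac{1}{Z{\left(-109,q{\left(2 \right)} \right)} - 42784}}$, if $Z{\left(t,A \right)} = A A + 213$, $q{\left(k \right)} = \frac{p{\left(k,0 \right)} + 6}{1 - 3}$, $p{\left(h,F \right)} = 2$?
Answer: $\frac{3912038595}{48629} \approx 80447.0$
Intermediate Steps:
$q{\left(k \right)} = -4$ ($q{\left(k \right)} = \frac{2 + 6}{1 - 3} = \frac{8}{-2} = 8 \left(- \frac{1}{2}\right) = -4$)
$Z{\left(t,A \right)} = 213 + A^{2}$ ($Z{\left(t,A \right)} = A^{2} + 213 = 213 + A^{2}$)
$\frac{91929}{\left(-24362 - 24267\right) \frac{1}{Z{\left(-109,q{\left(2 \right)} \right)} - 42784}} = \frac{91929}{\left(-24362 - 24267\right) \frac{1}{\left(213 + \left(-4\right)^{2}\right) - 42784}} = \frac{91929}{\left(-24362 - 24267\right) \frac{1}{\left(213 + 16\right) - 42784}} = \frac{91929}{\left(-48629\right) \frac{1}{229 - 42784}} = \frac{91929}{\left(-48629\right) \frac{1}{-42555}} = \frac{91929}{\left(-48629\right) \left(- \frac{1}{42555}\right)} = \frac{91929}{\frac{48629}{42555}} = 91929 \cdot \frac{42555}{48629} = \frac{3912038595}{48629}$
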